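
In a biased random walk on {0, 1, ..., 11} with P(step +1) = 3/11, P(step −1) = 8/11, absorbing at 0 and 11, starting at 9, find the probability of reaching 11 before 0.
P(hit 11 before 0) = (1 − (8/3)^9) / (1 − (8/3)^11) = 241556481/1717951489

Let u_k denote P(reach 11 before 0 | start at k). Boundary: u_0 = 0, u_11 = 1. Recurrence: u_k = 3/11·u_{k+1} + 8/11·u_{k-1} for 1 ≤ k ≤ 10. Try u_k = A + B·r^k with r = q/p = (8/11)/(3/11) = 8/3. Substitution satisfies the recurrence; boundary conditions give:
  u_k = (1 − r^k) / (1 − r^N) = (1 − (8/3)^9) / (1 − (8/3)^11) = 241556481/1717951489.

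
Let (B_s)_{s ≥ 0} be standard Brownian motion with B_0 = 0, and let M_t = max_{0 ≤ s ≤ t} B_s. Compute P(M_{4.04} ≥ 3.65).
P(M_{4.04} ≥ 3.65) = 2·P(B_{4.04} ≥ 3.65) = 2(1 − Φ(3.65/√4.04)) ≈ 0.0694

By the reflection principle for Brownian motion, P(M_t ≥ a) = 2 · P(B_t ≥ a) for a ≥ 0. Since B_t ~ N(0, t), P(B_t ≥ 3.65) = 1 − Φ(3.65/√t) = 1 − Φ(3.65/√4.04) = 1 − Φ(1.8159). So
  P(M_{4.04} ≥ 3.65) = 2(1 − Φ(1.8159)) ≈ 0.0694.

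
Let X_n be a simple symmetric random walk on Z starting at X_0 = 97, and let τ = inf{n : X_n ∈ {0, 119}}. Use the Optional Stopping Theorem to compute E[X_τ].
E[X_τ] = 97

X_n is a martingale and τ is a bounded-mean stopping time (indeed τ is finite a.s. with bounded expectation since the walk is in a bounded region). By the OST, E[X_τ] = E[X_0] = 97. Equivalently: E[X_τ] = 119 · P(hit 119 first) + 0 · P(hit 0 first) = 119 · (97/119) = 97.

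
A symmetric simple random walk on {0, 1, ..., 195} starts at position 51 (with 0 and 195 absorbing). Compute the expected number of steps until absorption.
E[τ | X_0 = 51] = 7344

Let v_k = E[τ | X_0 = k]. Boundary: v_0 = v_195 = 0. Recurrence: v_k = 1 + (v_{k-1} + v_{k+1})/2 for 1 ≤ k ≤ 194. The particular solution to v_k − (v_{k-1} + v_{k+1})/2 = 1 is v_k = −k^2. Adding homogeneous solution A + B k and matching boundaries gives v_k = k (195 − k). Substituting k = 51: v_51 = 51 · 144 = 7344.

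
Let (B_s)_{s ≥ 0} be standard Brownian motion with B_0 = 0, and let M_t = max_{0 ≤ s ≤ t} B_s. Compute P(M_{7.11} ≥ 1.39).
P(M_{7.11} ≥ 1.39) = 2·P(B_{7.11} ≥ 1.39) = 2(1 − Φ(1.39/√7.11)) ≈ 0.6022

By the reflection principle for Brownian motion, P(M_t ≥ a) = 2 · P(B_t ≥ a) for a ≥ 0. Since B_t ~ N(0, t), P(B_t ≥ 1.39) = 1 − Φ(1.39/√t) = 1 − Φ(1.39/√7.11) = 1 − Φ(0.5213). So
  P(M_{7.11} ≥ 1.39) = 2(1 − Φ(0.5213)) ≈ 0.6022.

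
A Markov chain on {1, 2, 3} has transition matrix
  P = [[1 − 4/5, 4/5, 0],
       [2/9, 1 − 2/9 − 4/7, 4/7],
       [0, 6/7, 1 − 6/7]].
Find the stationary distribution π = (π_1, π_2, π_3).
π = (1/7, 18/35, 12/35)

This is a birth-death chain on three states, which satisfies detailed balance: π_1 · P_{12} = π_2 · P_{21} and π_2 · P_{23} = π_3 · P_{32}.
From π_1 · 4/5 = π_2 · 2/9: π_2/π_1 = (4/5)/(2/9) = 18/5.
From π_2 · 4/7 = π_3 · 6/7: π_3/π_2 = (4/7)/(6/7) = 2/3.
Take π_1 proportional to 1; then unnormalized π = (1, 18/5, 12/5). Normalize by dividing by the sum 7:
  π = (1/7, 18/35, 12/35).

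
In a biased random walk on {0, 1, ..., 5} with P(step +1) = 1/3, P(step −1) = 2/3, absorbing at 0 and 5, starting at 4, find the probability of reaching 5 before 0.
P(hit 5 before 0) = (1 − (2)^4) / (1 − (2)^5) = 15/31

Let u_k denote P(reach 5 before 0 | start at k). Boundary: u_0 = 0, u_5 = 1. Recurrence: u_k = 1/3·u_{k+1} + 2/3·u_{k-1} for 1 ≤ k ≤ 4. Try u_k = A + B·r^k with r = q/p = (2/3)/(1/3) = 2. Substitution satisfies the recurrence; boundary conditions give:
  u_k = (1 − r^k) / (1 − r^N) = (1 − (2)^4) / (1 − (2)^5) = 15/31.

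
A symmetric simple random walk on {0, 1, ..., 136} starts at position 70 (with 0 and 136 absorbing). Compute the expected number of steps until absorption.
E[τ | X_0 = 70] = 4620

Let v_k = E[τ | X_0 = k]. Boundary: v_0 = v_136 = 0. Recurrence: v_k = 1 + (v_{k-1} + v_{k+1})/2 for 1 ≤ k ≤ 135. The particular solution to v_k − (v_{k-1} + v_{k+1})/2 = 1 is v_k = −k^2. Adding homogeneous solution A + B k and matching boundaries gives v_k = k (136 − k). Substituting k = 70: v_70 = 70 · 66 = 4620.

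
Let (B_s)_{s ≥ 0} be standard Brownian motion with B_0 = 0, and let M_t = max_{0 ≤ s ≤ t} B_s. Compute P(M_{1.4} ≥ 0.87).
P(M_{1.4} ≥ 0.87) = 2·P(B_{1.4} ≥ 0.87) = 2(1 − Φ(0.87/√1.4)) ≈ 0.4622

By the reflection principle for Brownian motion, P(M_t ≥ a) = 2 · P(B_t ≥ a) for a ≥ 0. Since B_t ~ N(0, t), P(B_t ≥ 0.87) = 1 − Φ(0.87/√t) = 1 − Φ(0.87/√1.4) = 1 − Φ(0.7353). So
  P(M_{1.4} ≥ 0.87) = 2(1 − Φ(0.7353)) ≈ 0.4622.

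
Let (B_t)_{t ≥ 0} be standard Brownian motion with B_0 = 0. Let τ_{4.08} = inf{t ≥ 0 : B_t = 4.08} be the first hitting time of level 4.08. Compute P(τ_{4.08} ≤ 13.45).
P(τ_{4.08} ≤ 13.45) = 2(1 − Φ(4.08/√13.45)) = 2(1 − Φ(1.1125)) ≈ 0.2659

By the reflection principle for standard BM, P(τ_b ≤ t) = 2 · P(B_t ≥ b). Since B_t ~ N(0, t), P(B_t ≥ 4.08) = 1 − Φ(4.08/√t) = 1 − Φ(4.08/√13.45) = 1 − Φ(1.1125) ≈ 0.13296. Doubling: P(τ_{4.08} ≤ 13.45) ≈ 2 · 0.13296 = 0.26592 ≈ 0.2659.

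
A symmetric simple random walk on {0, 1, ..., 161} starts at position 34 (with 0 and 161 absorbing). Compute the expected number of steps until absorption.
E[τ | X_0 = 34] = 4318

Let v_k = E[τ | X_0 = k]. Boundary: v_0 = v_161 = 0. Recurrence: v_k = 1 + (v_{k-1} + v_{k+1})/2 for 1 ≤ k ≤ 160. The particular solution to v_k − (v_{k-1} + v_{k+1})/2 = 1 is v_k = −k^2. Adding homogeneous solution A + B k and matching boundaries gives v_k = k (161 − k). Substituting k = 34: v_34 = 34 · 127 = 4318.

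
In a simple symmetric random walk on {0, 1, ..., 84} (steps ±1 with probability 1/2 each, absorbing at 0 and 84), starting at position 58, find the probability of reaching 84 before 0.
P(hit 84 before 0) = 58/84 = 29/42

Let u_k = P(hit 84 before 0 | start at k). Then u_0 = 0, u_84 = 1, and u_k = u_{k-1}/2 + u_{k+1}/2 for 1 ≤ k ≤ 83. This harmonic recurrence is solved by u_k = k/84, giving u_58 = 58/84 = 29/42.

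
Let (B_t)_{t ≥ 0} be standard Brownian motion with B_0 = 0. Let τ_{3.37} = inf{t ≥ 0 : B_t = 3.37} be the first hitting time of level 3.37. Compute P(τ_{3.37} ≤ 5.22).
P(τ_{3.37} ≤ 5.22) = 2(1 − Φ(3.37/√5.22)) = 2(1 − Φ(1.4750)) ≈ 0.1402

By the reflection principle for standard BM, P(τ_b ≤ t) = 2 · P(B_t ≥ b). Since B_t ~ N(0, t), P(B_t ≥ 3.37) = 1 − Φ(3.37/√t) = 1 − Φ(3.37/√5.22) = 1 − Φ(1.4750) ≈ 0.07011. Doubling: P(τ_{3.37} ≤ 5.22) ≈ 2 · 0.07011 = 0.14022 ≈ 0.1402.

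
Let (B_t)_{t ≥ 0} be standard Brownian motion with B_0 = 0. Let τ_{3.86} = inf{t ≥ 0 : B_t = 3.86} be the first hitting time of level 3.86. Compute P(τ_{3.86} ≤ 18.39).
P(τ_{3.86} ≤ 18.39) = 2(1 − Φ(3.86/√18.39)) = 2(1 − Φ(0.9001)) ≈ 0.3681

By the reflection principle for standard BM, P(τ_b ≤ t) = 2 · P(B_t ≥ b). Since B_t ~ N(0, t), P(B_t ≥ 3.86) = 1 − Φ(3.86/√t) = 1 − Φ(3.86/√18.39) = 1 − Φ(0.9001) ≈ 0.18403. Doubling: P(τ_{3.86} ≤ 18.39) ≈ 2 · 0.18403 = 0.36806 ≈ 0.3681.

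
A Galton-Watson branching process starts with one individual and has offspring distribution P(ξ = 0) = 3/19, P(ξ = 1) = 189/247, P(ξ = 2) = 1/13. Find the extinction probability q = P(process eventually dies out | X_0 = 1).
q = 1

Mean offspring μ = 0·3/19 + 1·189/247 + 2·1/13 = 227/247 ≤ 1. For μ ≤ 1 with offspring not concentrated at 1, the Galton-Watson process goes extinct almost surely, so q = 1.
(Algebraic check: The pgf is f(s) = 3/19 + 189/247·s + 1/13·s². The extinction probability q is the smallest fixed point of f in [0, 1]. Setting s = f(s):
  1/13·s² + (189/247 − 1)·s + 3/19 = 0
  1/13·s² − (3/19 + 1/13)·s + 3/19 = 0
which factors as (s − 1)·(1/13·s − 3/19) = 0, giving roots s = 1 and s = (3/19)/(1/13) = 39/19. Since 39/19 ≥ 1, the smallest root in [0, 1] is s = 1.)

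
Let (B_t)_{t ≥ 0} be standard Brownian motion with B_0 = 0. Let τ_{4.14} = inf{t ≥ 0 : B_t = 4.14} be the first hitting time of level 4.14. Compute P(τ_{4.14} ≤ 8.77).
P(τ_{4.14} ≤ 8.77) = 2(1 − Φ(4.14/√8.77)) = 2(1 − Φ(1.3980)) ≈ 0.1621

By the reflection principle for standard BM, P(τ_b ≤ t) = 2 · P(B_t ≥ b). Since B_t ~ N(0, t), P(B_t ≥ 4.14) = 1 − Φ(4.14/√t) = 1 − Φ(4.14/√8.77) = 1 − Φ(1.3980) ≈ 0.08106. Doubling: P(τ_{4.14} ≤ 8.77) ≈ 2 · 0.08106 = 0.16212 ≈ 0.1621.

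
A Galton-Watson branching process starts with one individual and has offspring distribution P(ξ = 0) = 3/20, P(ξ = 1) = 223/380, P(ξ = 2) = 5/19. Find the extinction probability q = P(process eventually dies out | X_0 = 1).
q = 57/100

The pgf is f(s) = 3/20 + 223/380·s + 5/19·s². The extinction probability q is the smallest fixed point of f in [0, 1]. Setting s = f(s):
  5/19·s² + (223/380 − 1)·s + 3/20 = 0
  5/19·s² − (3/20 + 5/19)·s + 3/20 = 0
which factors as (s − 1)·(5/19·s − 3/20) = 0, giving roots s = 1 and s = (3/20)/(5/19) = 57/100.
Mean offspring μ = 223/380 + 2·5/19 = 423/380 > 1 (supercritical), so q < 1. The extinction probability is the smaller root: q = (3/20)/(5/19) = 57/100.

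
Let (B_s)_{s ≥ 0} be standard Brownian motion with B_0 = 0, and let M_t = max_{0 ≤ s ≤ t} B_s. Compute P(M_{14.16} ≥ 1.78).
P(M_{14.16} ≥ 1.78) = 2·P(B_{14.16} ≥ 1.78) = 2(1 − Φ(1.78/√14.16)) ≈ 0.6362

By the reflection principle for Brownian motion, P(M_t ≥ a) = 2 · P(B_t ≥ a) for a ≥ 0. Since B_t ~ N(0, t), P(B_t ≥ 1.78) = 1 − Φ(1.78/√t) = 1 − Φ(1.78/√14.16) = 1 − Φ(0.4730). So
  P(M_{14.16} ≥ 1.78) = 2(1 − Φ(0.4730)) ≈ 0.6362.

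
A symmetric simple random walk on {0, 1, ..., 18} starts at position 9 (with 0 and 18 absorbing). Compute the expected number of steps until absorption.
E[τ | X_0 = 9] = 81

Let v_k = E[τ | X_0 = k]. Boundary: v_0 = v_18 = 0. Recurrence: v_k = 1 + (v_{k-1} + v_{k+1})/2 for 1 ≤ k ≤ 17. The particular solution to v_k − (v_{k-1} + v_{k+1})/2 = 1 is v_k = −k^2. Adding homogeneous solution A + B k and matching boundaries gives v_k = k (18 − k). Substituting k = 9: v_9 = 9 · 9 = 81.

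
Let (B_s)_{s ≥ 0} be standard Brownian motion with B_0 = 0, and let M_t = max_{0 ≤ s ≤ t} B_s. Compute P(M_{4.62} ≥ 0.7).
P(M_{4.62} ≥ 0.7) = 2·P(B_{4.62} ≥ 0.7) = 2(1 − Φ(0.7/√4.62)) ≈ 0.7447

By the reflection principle for Brownian motion, P(M_t ≥ a) = 2 · P(B_t ≥ a) for a ≥ 0. Since B_t ~ N(0, t), P(B_t ≥ 0.7) = 1 − Φ(0.7/√t) = 1 − Φ(0.7/√4.62) = 1 − Φ(0.3257). So
  P(M_{4.62} ≥ 0.7) = 2(1 − Φ(0.3257)) ≈ 0.7447.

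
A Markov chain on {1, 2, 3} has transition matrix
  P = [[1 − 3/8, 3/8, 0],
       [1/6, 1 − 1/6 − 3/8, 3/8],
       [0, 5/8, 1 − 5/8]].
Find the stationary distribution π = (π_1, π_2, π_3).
π = (5/23, 45/92, 27/92)

This is a birth-death chain on three states, which satisfies detailed balance: π_1 · P_{12} = π_2 · P_{21} and π_2 · P_{23} = π_3 · P_{32}.
From π_1 · 3/8 = π_2 · 1/6: π_2/π_1 = (3/8)/(1/6) = 9/4.
From π_2 · 3/8 = π_3 · 5/8: π_3/π_2 = (3/8)/(5/8) = 3/5.
Take π_1 proportional to 1; then unnormalized π = (1, 9/4, 27/20). Normalize by dividing by the sum 23/5:
  π = (5/23, 45/92, 27/92).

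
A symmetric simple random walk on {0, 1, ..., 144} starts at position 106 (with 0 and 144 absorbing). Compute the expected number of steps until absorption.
E[τ | X_0 = 106] = 4028

Let v_k = E[τ | X_0 = k]. Boundary: v_0 = v_144 = 0. Recurrence: v_k = 1 + (v_{k-1} + v_{k+1})/2 for 1 ≤ k ≤ 143. The particular solution to v_k − (v_{k-1} + v_{k+1})/2 = 1 is v_k = −k^2. Adding homogeneous solution A + B k and matching boundaries gives v_k = k (144 − k). Substituting k = 106: v_106 = 106 · 38 = 4028.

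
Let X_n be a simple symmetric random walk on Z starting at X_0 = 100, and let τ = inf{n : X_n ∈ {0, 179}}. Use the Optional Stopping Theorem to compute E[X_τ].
E[X_τ] = 100

X_n is a martingale and τ is a bounded-mean stopping time (indeed τ is finite a.s. with bounded expectation since the walk is in a bounded region). By the OST, E[X_τ] = E[X_0] = 100. Equivalently: E[X_τ] = 179 · P(hit 179 first) + 0 · P(hit 0 first) = 179 · (100/179) = 100.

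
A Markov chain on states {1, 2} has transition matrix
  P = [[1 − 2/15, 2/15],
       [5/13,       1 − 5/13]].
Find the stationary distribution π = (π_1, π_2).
π_1 = 75/101, π_2 = 26/101

Solve πP = π with π_1 + π_2 = 1. From πP = π: π_1 · (1 − 2/15) + π_2 · 5/13 = π_1 ⇒ π_2 · 5/13 = π_1 · 2/15 ⇒ π_2/π_1 = (2/15)/(5/13) = 26/75. Together with π_1 + π_2 = 1:
  π_1 = (5/13)/(2/15 + 5/13) = (5/13)/(101/195) = 75/101,
  π_2 = (2/15)/(2/15 + 5/13) = (2/15)/(101/195) = 26/101.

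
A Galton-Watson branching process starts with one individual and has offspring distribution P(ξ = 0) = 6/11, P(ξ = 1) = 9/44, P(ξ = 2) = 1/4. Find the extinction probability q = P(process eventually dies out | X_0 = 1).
q = 1

Mean offspring μ = 0·6/11 + 1·9/44 + 2·1/4 = 31/44 ≤ 1. For μ ≤ 1 with offspring not concentrated at 1, the Galton-Watson process goes extinct almost surely, so q = 1.
(Algebraic check: The pgf is f(s) = 6/11 + 9/44·s + 1/4·s². The extinction probability q is the smallest fixed point of f in [0, 1]. Setting s = f(s):
  1/4·s² + (9/44 − 1)·s + 6/11 = 0
  1/4·s² − (6/11 + 1/4)·s + 6/11 = 0
which factors as (s − 1)·(1/4·s − 6/11) = 0, giving roots s = 1 and s = (6/11)/(1/4) = 24/11. Since 24/11 ≥ 1, the smallest root in [0, 1] is s = 1.)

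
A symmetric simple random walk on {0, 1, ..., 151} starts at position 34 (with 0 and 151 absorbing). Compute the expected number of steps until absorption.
E[τ | X_0 = 34] = 3978

Let v_k = E[τ | X_0 = k]. Boundary: v_0 = v_151 = 0. Recurrence: v_k = 1 + (v_{k-1} + v_{k+1})/2 for 1 ≤ k ≤ 150. The particular solution to v_k − (v_{k-1} + v_{k+1})/2 = 1 is v_k = −k^2. Adding homogeneous solution A + B k and matching boundaries gives v_k = k (151 − k). Substituting k = 34: v_34 = 34 · 117 = 3978.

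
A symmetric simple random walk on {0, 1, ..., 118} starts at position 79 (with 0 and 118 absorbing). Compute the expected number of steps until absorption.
E[τ | X_0 = 79] = 3081

Let v_k = E[τ | X_0 = k]. Boundary: v_0 = v_118 = 0. Recurrence: v_k = 1 + (v_{k-1} + v_{k+1})/2 for 1 ≤ k ≤ 117. The particular solution to v_k − (v_{k-1} + v_{k+1})/2 = 1 is v_k = −k^2. Adding homogeneous solution A + B k and matching boundaries gives v_k = k (118 − k). Substituting k = 79: v_79 = 79 · 39 = 3081.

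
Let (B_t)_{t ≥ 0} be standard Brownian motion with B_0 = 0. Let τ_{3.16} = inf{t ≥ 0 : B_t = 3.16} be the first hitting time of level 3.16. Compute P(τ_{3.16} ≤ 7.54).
P(τ_{3.16} ≤ 7.54) = 2(1 − Φ(3.16/√7.54)) = 2(1 − Φ(1.1508)) ≈ 0.2498

By the reflection principle for standard BM, P(τ_b ≤ t) = 2 · P(B_t ≥ b). Since B_t ~ N(0, t), P(B_t ≥ 3.16) = 1 − Φ(3.16/√t) = 1 − Φ(3.16/√7.54) = 1 − Φ(1.1508) ≈ 0.12491. Doubling: P(τ_{3.16} ≤ 7.54) ≈ 2 · 0.12491 = 0.24982 ≈ 0.2498.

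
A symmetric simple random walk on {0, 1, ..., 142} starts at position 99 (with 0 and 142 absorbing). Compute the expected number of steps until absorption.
E[τ | X_0 = 99] = 4257

Let v_k = E[τ | X_0 = k]. Boundary: v_0 = v_142 = 0. Recurrence: v_k = 1 + (v_{k-1} + v_{k+1})/2 for 1 ≤ k ≤ 141. The particular solution to v_k − (v_{k-1} + v_{k+1})/2 = 1 is v_k = −k^2. Adding homogeneous solution A + B k and matching boundaries gives v_k = k (142 − k). Substituting k = 99: v_99 = 99 · 43 = 4257.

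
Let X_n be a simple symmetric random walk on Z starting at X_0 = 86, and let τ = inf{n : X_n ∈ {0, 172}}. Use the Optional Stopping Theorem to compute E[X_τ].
E[X_τ] = 86

X_n is a martingale and τ is a bounded-mean stopping time (indeed τ is finite a.s. with bounded expectation since the walk is in a bounded region). By the OST, E[X_τ] = E[X_0] = 86. Equivalently: E[X_τ] = 172 · P(hit 172 first) + 0 · P(hit 0 first) = 172 · (86/172) = 86.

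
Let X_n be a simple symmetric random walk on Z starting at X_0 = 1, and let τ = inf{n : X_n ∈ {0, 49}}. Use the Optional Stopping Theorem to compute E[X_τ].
E[X_τ] = 1

X_n is a martingale and τ is a bounded-mean stopping time (indeed τ is finite a.s. with bounded expectation since the walk is in a bounded region). By the OST, E[X_τ] = E[X_0] = 1. Equivalently: E[X_τ] = 49 · P(hit 49 first) + 0 · P(hit 0 first) = 49 · (1/49) = 1.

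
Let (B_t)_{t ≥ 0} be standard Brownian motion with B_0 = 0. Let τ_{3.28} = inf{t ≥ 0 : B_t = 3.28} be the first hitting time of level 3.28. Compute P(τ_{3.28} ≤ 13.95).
P(τ_{3.28} ≤ 13.95) = 2(1 − Φ(3.28/√13.95)) = 2(1 − Φ(0.8782)) ≈ 0.3798

By the reflection principle for standard BM, P(τ_b ≤ t) = 2 · P(B_t ≥ b). Since B_t ~ N(0, t), P(B_t ≥ 3.28) = 1 − Φ(3.28/√t) = 1 − Φ(3.28/√13.95) = 1 − Φ(0.8782) ≈ 0.18992. Doubling: P(τ_{3.28} ≤ 13.95) ≈ 2 · 0.18992 = 0.37984 ≈ 0.3798.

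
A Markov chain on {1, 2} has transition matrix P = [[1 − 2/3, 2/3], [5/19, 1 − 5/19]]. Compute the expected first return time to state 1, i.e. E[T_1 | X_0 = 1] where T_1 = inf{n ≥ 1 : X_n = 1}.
E[T_1 | X_0 = 1] = 1/π_1 = 53/15

For an irreducible recurrent Markov chain with stationary distribution π, E[T_i | X_0 = i] = 1/π_i (Kac's formula). Here π_1 = (5/19)/(2/3 + 5/19) = (5/19)/(53/57) = 15/53, so E[T_1 | X_0 = 1] = 1/π_1 = (2/3 + 5/19)/(5/19) = (53/57)/(5/19) = 53/15.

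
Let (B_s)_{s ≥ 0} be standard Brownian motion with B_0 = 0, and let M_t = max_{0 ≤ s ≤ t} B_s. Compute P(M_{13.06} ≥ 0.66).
P(M_{13.06} ≥ 0.66) = 2·P(B_{13.06} ≥ 0.66) = 2(1 − Φ(0.66/√13.06)) ≈ 0.8551

By the reflection principle for Brownian motion, P(M_t ≥ a) = 2 · P(B_t ≥ a) for a ≥ 0. Since B_t ~ N(0, t), P(B_t ≥ 0.66) = 1 − Φ(0.66/√t) = 1 − Φ(0.66/√13.06) = 1 − Φ(0.1826). So
  P(M_{13.06} ≥ 0.66) = 2(1 − Φ(0.1826)) ≈ 0.8551.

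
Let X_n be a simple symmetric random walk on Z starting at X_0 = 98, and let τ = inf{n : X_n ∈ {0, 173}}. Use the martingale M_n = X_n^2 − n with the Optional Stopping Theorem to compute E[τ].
E[τ] = 7350

M_n = X_n^2 − n is a martingale (since E[X_{n+1}^2 | F_n] = X_n^2 + 1). By OST (τ has finite mean in a bounded region), E[M_τ] = E[M_0] = X_0^2 − 0 = 98^2 = 9604. Also E[M_τ] = E[X_τ^2] − E[τ]. The walk exits at 0 or 173, with P(hit 173 first) = 98/173, so E[X_τ^2] = 173^2 · 98/173 + 0 = 16954. Thus E[τ] = E[X_τ^2] − E[M_τ] = 16954 − 9604 = 7350 = 98(173 − 98) = 7350.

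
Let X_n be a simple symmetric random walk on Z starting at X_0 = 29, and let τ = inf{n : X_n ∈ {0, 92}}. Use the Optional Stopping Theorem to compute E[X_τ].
E[X_τ] = 29

X_n is a martingale and τ is a bounded-mean stopping time (indeed τ is finite a.s. with bounded expectation since the walk is in a bounded region). By the OST, E[X_τ] = E[X_0] = 29. Equivalently: E[X_τ] = 92 · P(hit 92 first) + 0 · P(hit 0 first) = 92 · (29/92) = 29.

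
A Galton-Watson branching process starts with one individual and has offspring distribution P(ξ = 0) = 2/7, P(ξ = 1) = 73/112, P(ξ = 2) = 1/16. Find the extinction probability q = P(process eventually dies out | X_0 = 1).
q = 1

Mean offspring μ = 0·2/7 + 1·73/112 + 2·1/16 = 87/112 ≤ 1. For μ ≤ 1 with offspring not concentrated at 1, the Galton-Watson process goes extinct almost surely, so q = 1.
(Algebraic check: The pgf is f(s) = 2/7 + 73/112·s + 1/16·s². The extinction probability q is the smallest fixed point of f in [0, 1]. Setting s = f(s):
  1/16·s² + (73/112 − 1)·s + 2/7 = 0
  1/16·s² − (2/7 + 1/16)·s + 2/7 = 0
which factors as (s − 1)·(1/16·s − 2/7) = 0, giving roots s = 1 and s = (2/7)/(1/16) = 32/7. Since 32/7 ≥ 1, the smallest root in [0, 1] is s = 1.)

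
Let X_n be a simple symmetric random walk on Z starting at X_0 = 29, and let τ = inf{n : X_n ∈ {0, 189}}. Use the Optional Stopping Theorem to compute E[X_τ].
E[X_τ] = 29

X_n is a martingale and τ is a bounded-mean stopping time (indeed τ is finite a.s. with bounded expectation since the walk is in a bounded region). By the OST, E[X_τ] = E[X_0] = 29. Equivalently: E[X_τ] = 189 · P(hit 189 first) + 0 · P(hit 0 first) = 189 · (29/189) = 29.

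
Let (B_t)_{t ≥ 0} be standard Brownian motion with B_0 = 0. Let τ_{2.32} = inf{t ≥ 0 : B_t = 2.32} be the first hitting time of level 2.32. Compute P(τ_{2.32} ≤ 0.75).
P(τ_{2.32} ≤ 0.75) = 2(1 − Φ(2.32/√0.75)) = 2(1 − Φ(2.6789)) ≈ 0.0074

By the reflection principle for standard BM, P(τ_b ≤ t) = 2 · P(B_t ≥ b). Since B_t ~ N(0, t), P(B_t ≥ 2.32) = 1 − Φ(2.32/√t) = 1 − Φ(2.32/√0.75) = 1 − Φ(2.6789) ≈ 0.00369. Doubling: P(τ_{2.32} ≤ 0.75) ≈ 2 · 0.00369 = 0.00738 ≈ 0.0074.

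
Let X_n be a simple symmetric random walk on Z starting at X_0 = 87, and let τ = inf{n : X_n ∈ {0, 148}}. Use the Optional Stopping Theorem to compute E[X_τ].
E[X_τ] = 87

X_n is a martingale and τ is a bounded-mean stopping time (indeed τ is finite a.s. with bounded expectation since the walk is in a bounded region). By the OST, E[X_τ] = E[X_0] = 87. Equivalently: E[X_τ] = 148 · P(hit 148 first) + 0 · P(hit 0 first) = 148 · (87/148) = 87.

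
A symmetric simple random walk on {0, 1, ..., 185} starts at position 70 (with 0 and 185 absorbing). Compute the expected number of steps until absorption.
E[τ | X_0 = 70] = 8050

Let v_k = E[τ | X_0 = k]. Boundary: v_0 = v_185 = 0. Recurrence: v_k = 1 + (v_{k-1} + v_{k+1})/2 for 1 ≤ k ≤ 184. The particular solution to v_k − (v_{k-1} + v_{k+1})/2 = 1 is v_k = −k^2. Adding homogeneous solution A + B k and matching boundaries gives v_k = k (185 − k). Substituting k = 70: v_70 = 70 · 115 = 8050.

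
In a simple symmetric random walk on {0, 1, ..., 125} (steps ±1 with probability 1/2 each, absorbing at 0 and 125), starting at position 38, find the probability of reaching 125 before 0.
P(hit 125 before 0) = 38/125

Let u_k = P(hit 125 before 0 | start at k). Then u_0 = 0, u_125 = 1, and u_k = u_{k-1}/2 + u_{k+1}/2 for 1 ≤ k ≤ 124. This harmonic recurrence is solved by u_k = k/125, giving u_38 = 38/125.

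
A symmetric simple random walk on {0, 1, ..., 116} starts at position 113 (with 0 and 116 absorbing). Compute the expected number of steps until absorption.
E[τ | X_0 = 113] = 339

Let v_k = E[τ | X_0 = k]. Boundary: v_0 = v_116 = 0. Recurrence: v_k = 1 + (v_{k-1} + v_{k+1})/2 for 1 ≤ k ≤ 115. The particular solution to v_k − (v_{k-1} + v_{k+1})/2 = 1 is v_k = −k^2. Adding homogeneous solution A + B k and matching boundaries gives v_k = k (116 − k). Substituting k = 113: v_113 = 113 · 3 = 339.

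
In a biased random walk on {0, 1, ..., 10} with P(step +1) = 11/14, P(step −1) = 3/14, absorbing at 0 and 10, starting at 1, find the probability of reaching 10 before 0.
P(hit 10 before 0) = (1 − (3/11)^1) / (1 − (3/11)^10) = 2357947691/3242170694

Let u_k denote P(reach 10 before 0 | start at k). Boundary: u_0 = 0, u_10 = 1. Recurrence: u_k = 11/14·u_{k+1} + 3/14·u_{k-1} for 1 ≤ k ≤ 9. Try u_k = A + B·r^k with r = q/p = (3/14)/(11/14) = 3/11. Substitution satisfies the recurrence; boundary conditions give:
  u_k = (1 − r^k) / (1 − r^N) = (1 − (3/11)^1) / (1 − (3/11)^10) = 2357947691/3242170694.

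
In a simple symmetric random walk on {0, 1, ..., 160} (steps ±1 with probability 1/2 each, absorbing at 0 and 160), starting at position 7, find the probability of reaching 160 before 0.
P(hit 160 before 0) = 7/160

Let u_k = P(hit 160 before 0 | start at k). Then u_0 = 0, u_160 = 1, and u_k = u_{k-1}/2 + u_{k+1}/2 for 1 ≤ k ≤ 159. This harmonic recurrence is solved by u_k = k/160, giving u_7 = 7/160.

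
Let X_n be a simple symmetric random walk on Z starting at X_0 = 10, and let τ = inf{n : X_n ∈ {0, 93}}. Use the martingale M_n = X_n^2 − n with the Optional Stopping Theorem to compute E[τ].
E[τ] = 830

M_n = X_n^2 − n is a martingale (since E[X_{n+1}^2 | F_n] = X_n^2 + 1). By OST (τ has finite mean in a bounded region), E[M_τ] = E[M_0] = X_0^2 − 0 = 10^2 = 100. Also E[M_τ] = E[X_τ^2] − E[τ]. The walk exits at 0 or 93, with P(hit 93 first) = 10/93, so E[X_τ^2] = 93^2 · 10/93 + 0 = 930. Thus E[τ] = E[X_τ^2] − E[M_τ] = 930 − 100 = 830 = 10(93 − 10) = 830.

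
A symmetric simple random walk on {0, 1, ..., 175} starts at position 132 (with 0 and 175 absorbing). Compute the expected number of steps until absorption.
E[τ | X_0 = 132] = 5676

Let v_k = E[τ | X_0 = k]. Boundary: v_0 = v_175 = 0. Recurrence: v_k = 1 + (v_{k-1} + v_{k+1})/2 for 1 ≤ k ≤ 174. The particular solution to v_k − (v_{k-1} + v_{k+1})/2 = 1 is v_k = −k^2. Adding homogeneous solution A + B k and matching boundaries gives v_k = k (175 − k). Substituting k = 132: v_132 = 132 · 43 = 5676.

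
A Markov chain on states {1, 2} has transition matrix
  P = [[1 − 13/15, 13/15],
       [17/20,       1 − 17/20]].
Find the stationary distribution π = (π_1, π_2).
π_1 = 51/103, π_2 = 52/103

Solve πP = π with π_1 + π_2 = 1. From πP = π: π_1 · (1 − 13/15) + π_2 · 17/20 = π_1 ⇒ π_2 · 17/20 = π_1 · 13/15 ⇒ π_2/π_1 = (13/15)/(17/20) = 52/51. Together with π_1 + π_2 = 1:
  π_1 = (17/20)/(13/15 + 17/20) = (17/20)/(103/60) = 51/103,
  π_2 = (13/15)/(13/15 + 17/20) = (13/15)/(103/60) = 52/103.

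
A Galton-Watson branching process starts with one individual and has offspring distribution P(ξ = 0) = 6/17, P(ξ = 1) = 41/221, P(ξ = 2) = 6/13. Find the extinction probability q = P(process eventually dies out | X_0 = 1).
q = 13/17

The pgf is f(s) = 6/17 + 41/221·s + 6/13·s². The extinction probability q is the smallest fixed point of f in [0, 1]. Setting s = f(s):
  6/13·s² + (41/221 − 1)·s + 6/17 = 0
  6/13·s² − (6/17 + 6/13)·s + 6/17 = 0
which factors as (s − 1)·(6/13·s − 6/17) = 0, giving roots s = 1 and s = (6/17)/(6/13) = 13/17.
Mean offspring μ = 41/221 + 2·6/13 = 245/221 > 1 (supercritical), so q < 1. The extinction probability is the smaller root: q = (6/17)/(6/13) = 13/17.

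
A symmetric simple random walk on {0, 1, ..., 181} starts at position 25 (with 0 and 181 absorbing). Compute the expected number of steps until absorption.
E[τ | X_0 = 25] = 3900

Let v_k = E[τ | X_0 = k]. Boundary: v_0 = v_181 = 0. Recurrence: v_k = 1 + (v_{k-1} + v_{k+1})/2 for 1 ≤ k ≤ 180. The particular solution to v_k − (v_{k-1} + v_{k+1})/2 = 1 is v_k = −k^2. Adding homogeneous solution A + B k and matching boundaries gives v_k = k (181 − k). Substituting k = 25: v_25 = 25 · 156 = 3900.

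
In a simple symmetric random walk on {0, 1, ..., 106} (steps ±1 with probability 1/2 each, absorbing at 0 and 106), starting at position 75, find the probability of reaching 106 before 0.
P(hit 106 before 0) = 75/106

Let u_k = P(hit 106 before 0 | start at k). Then u_0 = 0, u_106 = 1, and u_k = u_{k-1}/2 + u_{k+1}/2 for 1 ≤ k ≤ 105. This harmonic recurrence is solved by u_k = k/106, giving u_75 = 75/106.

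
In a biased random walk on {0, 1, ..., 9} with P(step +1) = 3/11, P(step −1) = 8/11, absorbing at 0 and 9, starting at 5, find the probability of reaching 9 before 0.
P(hit 9 before 0) = (1 − (8/3)^5) / (1 − (8/3)^9) = 526905/26839609

Let u_k denote P(reach 9 before 0 | start at k). Boundary: u_0 = 0, u_9 = 1. Recurrence: u_k = 3/11·u_{k+1} + 8/11·u_{k-1} for 1 ≤ k ≤ 8. Try u_k = A + B·r^k with r = q/p = (8/11)/(3/11) = 8/3. Substitution satisfies the recurrence; boundary conditions give:
  u_k = (1 − r^k) / (1 − r^N) = (1 − (8/3)^5) / (1 − (8/3)^9) = 526905/26839609.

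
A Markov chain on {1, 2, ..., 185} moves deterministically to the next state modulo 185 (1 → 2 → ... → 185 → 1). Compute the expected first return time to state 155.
E[T_155 | X_0 = 155] = 185

The chain cycles deterministically, so starting at state 155 it returns in exactly 185 steps. Equivalently, the stationary distribution is uniform π_j = 1/185 for every state j, so by Kac's formula E[T_155] = 1/π_155 = 185.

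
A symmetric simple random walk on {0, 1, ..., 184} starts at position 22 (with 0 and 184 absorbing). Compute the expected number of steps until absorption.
E[τ | X_0 = 22] = 3564

Let v_k = E[τ | X_0 = k]. Boundary: v_0 = v_184 = 0. Recurrence: v_k = 1 + (v_{k-1} + v_{k+1})/2 for 1 ≤ k ≤ 183. The particular solution to v_k − (v_{k-1} + v_{k+1})/2 = 1 is v_k = −k^2. Adding homogeneous solution A + B k and matching boundaries gives v_k = k (184 − k). Substituting k = 22: v_22 = 22 · 162 = 3564.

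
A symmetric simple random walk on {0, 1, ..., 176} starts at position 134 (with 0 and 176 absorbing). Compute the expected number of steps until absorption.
E[τ | X_0 = 134] = 5628

Let v_k = E[τ | X_0 = k]. Boundary: v_0 = v_176 = 0. Recurrence: v_k = 1 + (v_{k-1} + v_{k+1})/2 for 1 ≤ k ≤ 175. The particular solution to v_k − (v_{k-1} + v_{k+1})/2 = 1 is v_k = −k^2. Adding homogeneous solution A + B k and matching boundaries gives v_k = k (176 − k). Substituting k = 134: v_134 = 134 · 42 = 5628.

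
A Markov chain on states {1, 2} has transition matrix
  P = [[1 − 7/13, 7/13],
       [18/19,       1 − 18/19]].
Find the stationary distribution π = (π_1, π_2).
π_1 = 234/367, π_2 = 133/367

Solve πP = π with π_1 + π_2 = 1. From πP = π: π_1 · (1 − 7/13) + π_2 · 18/19 = π_1 ⇒ π_2 · 18/19 = π_1 · 7/13 ⇒ π_2/π_1 = (7/13)/(18/19) = 133/234. Together with π_1 + π_2 = 1:
  π_1 = (18/19)/(7/13 + 18/19) = (18/19)/(367/247) = 234/367,
  π_2 = (7/13)/(7/13 + 18/19) = (7/13)/(367/247) = 133/367.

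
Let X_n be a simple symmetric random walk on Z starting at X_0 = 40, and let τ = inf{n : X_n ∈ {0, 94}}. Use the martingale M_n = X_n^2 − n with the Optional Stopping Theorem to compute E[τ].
E[τ] = 2160

M_n = X_n^2 − n is a martingale (since E[X_{n+1}^2 | F_n] = X_n^2 + 1). By OST (τ has finite mean in a bounded region), E[M_τ] = E[M_0] = X_0^2 − 0 = 40^2 = 1600. Also E[M_τ] = E[X_τ^2] − E[τ]. The walk exits at 0 or 94, with P(hit 94 first) = 40/94, so E[X_τ^2] = 94^2 · 40/94 + 0 = 3760. Thus E[τ] = E[X_τ^2] − E[M_τ] = 3760 − 1600 = 2160 = 40(94 − 40) = 2160.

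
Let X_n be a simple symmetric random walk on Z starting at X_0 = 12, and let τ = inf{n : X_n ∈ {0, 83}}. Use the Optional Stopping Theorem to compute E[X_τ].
E[X_τ] = 12

X_n is a martingale and τ is a bounded-mean stopping time (indeed τ is finite a.s. with bounded expectation since the walk is in a bounded region). By the OST, E[X_τ] = E[X_0] = 12. Equivalently: E[X_τ] = 83 · P(hit 83 first) + 0 · P(hit 0 first) = 83 · (12/83) = 12.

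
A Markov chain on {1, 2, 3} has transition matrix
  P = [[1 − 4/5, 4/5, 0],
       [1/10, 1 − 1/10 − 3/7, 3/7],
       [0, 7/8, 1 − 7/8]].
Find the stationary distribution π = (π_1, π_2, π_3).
π = (49/633, 392/633, 64/211)

This is a birth-death chain on three states, which satisfies detailed balance: π_1 · P_{12} = π_2 · P_{21} and π_2 · P_{23} = π_3 · P_{32}.
From π_1 · 4/5 = π_2 · 1/10: π_2/π_1 = (4/5)/(1/10) = 8.
From π_2 · 3/7 = π_3 · 7/8: π_3/π_2 = (3/7)/(7/8) = 24/49.
Take π_1 proportional to 1; then unnormalized π = (1, 8, 192/49). Normalize by dividing by the sum 633/49:
  π = (49/633, 392/633, 64/211).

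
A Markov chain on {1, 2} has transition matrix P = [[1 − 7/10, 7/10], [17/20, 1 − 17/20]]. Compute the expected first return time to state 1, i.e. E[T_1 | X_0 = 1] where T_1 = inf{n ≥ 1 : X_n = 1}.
E[T_1 | X_0 = 1] = 1/π_1 = 31/17

For an irreducible recurrent Markov chain with stationary distribution π, E[T_i | X_0 = i] = 1/π_i (Kac's formula). Here π_1 = (17/20)/(7/10 + 17/20) = (17/20)/(31/20) = 17/31, so E[T_1 | X_0 = 1] = 1/π_1 = (7/10 + 17/20)/(17/20) = (31/20)/(17/20) = 31/17.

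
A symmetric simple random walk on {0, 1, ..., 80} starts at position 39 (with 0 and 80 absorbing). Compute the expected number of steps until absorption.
E[τ | X_0 = 39] = 1599

Let v_k = E[τ | X_0 = k]. Boundary: v_0 = v_80 = 0. Recurrence: v_k = 1 + (v_{k-1} + v_{k+1})/2 for 1 ≤ k ≤ 79. The particular solution to v_k − (v_{k-1} + v_{k+1})/2 = 1 is v_k = −k^2. Adding homogeneous solution A + B k and matching boundaries gives v_k = k (80 − k). Substituting k = 39: v_39 = 39 · 41 = 1599.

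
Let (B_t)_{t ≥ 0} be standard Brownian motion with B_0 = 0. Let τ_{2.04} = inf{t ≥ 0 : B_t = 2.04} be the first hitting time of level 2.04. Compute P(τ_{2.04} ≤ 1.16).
P(τ_{2.04} ≤ 1.16) = 2(1 − Φ(2.04/√1.16)) = 2(1 − Φ(1.8941)) ≈ 0.0582

By the reflection principle for standard BM, P(τ_b ≤ t) = 2 · P(B_t ≥ b). Since B_t ~ N(0, t), P(B_t ≥ 2.04) = 1 − Φ(2.04/√t) = 1 − Φ(2.04/√1.16) = 1 − Φ(1.8941) ≈ 0.02911. Doubling: P(τ_{2.04} ≤ 1.16) ≈ 2 · 0.02911 = 0.05822 ≈ 0.0582.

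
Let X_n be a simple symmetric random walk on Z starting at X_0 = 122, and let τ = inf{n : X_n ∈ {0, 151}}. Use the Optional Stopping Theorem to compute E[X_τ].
E[X_τ] = 122

X_n is a martingale and τ is a bounded-mean stopping time (indeed τ is finite a.s. with bounded expectation since the walk is in a bounded region). By the OST, E[X_τ] = E[X_0] = 122. Equivalently: E[X_τ] = 151 · P(hit 151 first) + 0 · P(hit 0 first) = 151 · (122/151) = 122.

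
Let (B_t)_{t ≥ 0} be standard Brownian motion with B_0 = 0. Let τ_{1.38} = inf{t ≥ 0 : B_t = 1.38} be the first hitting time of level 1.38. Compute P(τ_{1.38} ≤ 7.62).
P(τ_{1.38} ≤ 7.62) = 2(1 − Φ(1.38/√7.62)) = 2(1 − Φ(0.4999)) ≈ 0.6171

By the reflection principle for standard BM, P(τ_b ≤ t) = 2 · P(B_t ≥ b). Since B_t ~ N(0, t), P(B_t ≥ 1.38) = 1 − Φ(1.38/√t) = 1 − Φ(1.38/√7.62) = 1 − Φ(0.4999) ≈ 0.30857. Doubling: P(τ_{1.38} ≤ 7.62) ≈ 2 · 0.30857 = 0.61714 ≈ 0.6171.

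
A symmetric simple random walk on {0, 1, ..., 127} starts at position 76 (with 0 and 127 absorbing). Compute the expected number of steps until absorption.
E[τ | X_0 = 76] = 3876

Let v_k = E[τ | X_0 = k]. Boundary: v_0 = v_127 = 0. Recurrence: v_k = 1 + (v_{k-1} + v_{k+1})/2 for 1 ≤ k ≤ 126. The particular solution to v_k − (v_{k-1} + v_{k+1})/2 = 1 is v_k = −k^2. Adding homogeneous solution A + B k and matching boundaries gives v_k = k (127 − k). Substituting k = 76: v_76 = 76 · 51 = 3876.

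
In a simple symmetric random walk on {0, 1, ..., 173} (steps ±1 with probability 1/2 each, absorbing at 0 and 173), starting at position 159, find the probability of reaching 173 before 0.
P(hit 173 before 0) = 159/173

Let u_k = P(hit 173 before 0 | start at k). Then u_0 = 0, u_173 = 1, and u_k = u_{k-1}/2 + u_{k+1}/2 for 1 ≤ k ≤ 172. This harmonic recurrence is solved by u_k = k/173, giving u_159 = 159/173.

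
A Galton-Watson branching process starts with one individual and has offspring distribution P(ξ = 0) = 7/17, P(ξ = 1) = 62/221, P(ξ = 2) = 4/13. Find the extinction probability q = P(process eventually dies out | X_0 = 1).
q = 1

Mean offspring μ = 0·7/17 + 1·62/221 + 2·4/13 = 198/221 ≤ 1. For μ ≤ 1 with offspring not concentrated at 1, the Galton-Watson process goes extinct almost surely, so q = 1.
(Algebraic check: The pgf is f(s) = 7/17 + 62/221·s + 4/13·s². The extinction probability q is the smallest fixed point of f in [0, 1]. Setting s = f(s):
  4/13·s² + (62/221 − 1)·s + 7/17 = 0
  4/13·s² − (7/17 + 4/13)·s + 7/17 = 0
which factors as (s − 1)·(4/13·s − 7/17) = 0, giving roots s = 1 and s = (7/17)/(4/13) = 91/68. Since 91/68 ≥ 1, the smallest root in [0, 1] is s = 1.)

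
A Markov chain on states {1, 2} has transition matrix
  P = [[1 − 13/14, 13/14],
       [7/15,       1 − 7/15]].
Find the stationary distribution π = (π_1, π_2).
π_1 = 98/293, π_2 = 195/293

Solve πP = π with π_1 + π_2 = 1. From πP = π: π_1 · (1 − 13/14) + π_2 · 7/15 = π_1 ⇒ π_2 · 7/15 = π_1 · 13/14 ⇒ π_2/π_1 = (13/14)/(7/15) = 195/98. Together with π_1 + π_2 = 1:
  π_1 = (7/15)/(13/14 + 7/15) = (7/15)/(293/210) = 98/293,
  π_2 = (13/14)/(13/14 + 7/15) = (13/14)/(293/210) = 195/293.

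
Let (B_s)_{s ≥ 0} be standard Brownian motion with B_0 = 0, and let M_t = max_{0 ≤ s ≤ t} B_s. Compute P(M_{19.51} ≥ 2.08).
P(M_{19.51} ≥ 2.08) = 2·P(B_{19.51} ≥ 2.08) = 2(1 − Φ(2.08/√19.51)) ≈ 0.6377

By the reflection principle for Brownian motion, P(M_t ≥ a) = 2 · P(B_t ≥ a) for a ≥ 0. Since B_t ~ N(0, t), P(B_t ≥ 2.08) = 1 − Φ(2.08/√t) = 1 − Φ(2.08/√19.51) = 1 − Φ(0.4709). So
  P(M_{19.51} ≥ 2.08) = 2(1 − Φ(0.4709)) ≈ 0.6377.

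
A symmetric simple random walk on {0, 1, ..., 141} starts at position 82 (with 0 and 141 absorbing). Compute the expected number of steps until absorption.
E[τ | X_0 = 82] = 4838

Let v_k = E[τ | X_0 = k]. Boundary: v_0 = v_141 = 0. Recurrence: v_k = 1 + (v_{k-1} + v_{k+1})/2 for 1 ≤ k ≤ 140. The particular solution to v_k − (v_{k-1} + v_{k+1})/2 = 1 is v_k = −k^2. Adding homogeneous solution A + B k and matching boundaries gives v_k = k (141 − k). Substituting k = 82: v_82 = 82 · 59 = 4838.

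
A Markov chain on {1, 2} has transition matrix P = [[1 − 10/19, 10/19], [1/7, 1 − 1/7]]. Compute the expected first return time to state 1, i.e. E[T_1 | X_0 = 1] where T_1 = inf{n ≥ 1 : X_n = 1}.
E[T_1 | X_0 = 1] = 1/π_1 = 89/19

For an irreducible recurrent Markov chain with stationary distribution π, E[T_i | X_0 = i] = 1/π_i (Kac's formula). Here π_1 = (1/7)/(10/19 + 1/7) = (1/7)/(89/133) = 19/89, so E[T_1 | X_0 = 1] = 1/π_1 = (10/19 + 1/7)/(1/7) = (89/133)/(1/7) = 89/19.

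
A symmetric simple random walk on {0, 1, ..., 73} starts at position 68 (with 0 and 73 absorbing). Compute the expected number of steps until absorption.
E[τ | X_0 = 68] = 340

Let v_k = E[τ | X_0 = k]. Boundary: v_0 = v_73 = 0. Recurrence: v_k = 1 + (v_{k-1} + v_{k+1})/2 for 1 ≤ k ≤ 72. The particular solution to v_k − (v_{k-1} + v_{k+1})/2 = 1 is v_k = −k^2. Adding homogeneous solution A + B k and matching boundaries gives v_k = k (73 − k). Substituting k = 68: v_68 = 68 · 5 = 340.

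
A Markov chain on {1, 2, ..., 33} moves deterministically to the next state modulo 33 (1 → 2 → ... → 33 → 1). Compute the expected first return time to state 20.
E[T_20 | X_0 = 20] = 33

The chain cycles deterministically, so starting at state 20 it returns in exactly 33 steps. Equivalently, the stationary distribution is uniform π_j = 1/33 for every state j, so by Kac's formula E[T_20] = 1/π_20 = 33.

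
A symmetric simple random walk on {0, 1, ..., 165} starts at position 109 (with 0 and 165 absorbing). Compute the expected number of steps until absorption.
E[τ | X_0 = 109] = 6104

Let v_k = E[τ | X_0 = k]. Boundary: v_0 = v_165 = 0. Recurrence: v_k = 1 + (v_{k-1} + v_{k+1})/2 for 1 ≤ k ≤ 164. The particular solution to v_k − (v_{k-1} + v_{k+1})/2 = 1 is v_k = −k^2. Adding homogeneous solution A + B k and matching boundaries gives v_k = k (165 − k). Substituting k = 109: v_109 = 109 · 56 = 6104.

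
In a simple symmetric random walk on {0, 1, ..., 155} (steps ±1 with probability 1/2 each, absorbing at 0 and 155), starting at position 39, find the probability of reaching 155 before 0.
P(hit 155 before 0) = 39/155

Let u_k = P(hit 155 before 0 | start at k). Then u_0 = 0, u_155 = 1, and u_k = u_{k-1}/2 + u_{k+1}/2 for 1 ≤ k ≤ 154. This harmonic recurrence is solved by u_k = k/155, giving u_39 = 39/155.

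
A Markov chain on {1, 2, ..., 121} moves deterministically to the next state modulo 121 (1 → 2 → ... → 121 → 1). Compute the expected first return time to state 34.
E[T_34 | X_0 = 34] = 121

The chain cycles deterministically, so starting at state 34 it returns in exactly 121 steps. Equivalently, the stationary distribution is uniform π_j = 1/121 for every state j, so by Kac's formula E[T_34] = 1/π_34 = 121.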